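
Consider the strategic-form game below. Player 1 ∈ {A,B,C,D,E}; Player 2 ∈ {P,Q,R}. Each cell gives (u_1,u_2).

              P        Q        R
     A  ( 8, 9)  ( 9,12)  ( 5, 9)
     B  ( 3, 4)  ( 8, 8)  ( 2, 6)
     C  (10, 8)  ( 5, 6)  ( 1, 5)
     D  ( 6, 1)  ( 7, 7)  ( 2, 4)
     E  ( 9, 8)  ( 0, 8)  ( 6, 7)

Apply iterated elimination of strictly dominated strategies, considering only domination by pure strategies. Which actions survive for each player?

P1 drop B (A beats it: P:8>3 Q:9>8 R:5>2)
P1 drop D (A beats it: P:8>6 Q:9>7 R:5>2)
P2 drop R (Q beats it: A:12>9 C:6>5 E:8>7)
P1 drop E (C beats it: P:10>9 Q:5>0)
P1→{A,C} P2→{P,Q}

Survivors P1:{A,C} P2:{P,Q}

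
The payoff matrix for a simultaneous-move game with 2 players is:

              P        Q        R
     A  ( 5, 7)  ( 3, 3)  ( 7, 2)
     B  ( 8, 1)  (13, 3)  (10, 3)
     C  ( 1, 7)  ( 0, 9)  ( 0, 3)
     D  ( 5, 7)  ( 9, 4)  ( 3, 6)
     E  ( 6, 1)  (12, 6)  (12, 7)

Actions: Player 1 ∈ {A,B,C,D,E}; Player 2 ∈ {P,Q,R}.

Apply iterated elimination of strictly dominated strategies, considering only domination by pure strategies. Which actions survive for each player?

P1 drop A (B beats it: P:8>5 Q:13>3 R:10>7)
P1 drop C (B beats it: P:8>1 Q:13>0 R:10>0)
P1 drop D (B beats it: P:8>5 Q:13>9 R:10>3)
P2 drop P (Q beats it: B:3>1 E:6>1)
P1→{B,E} P2→{Q,R}

IESDS → P1:{B,E} P2:{Q,R}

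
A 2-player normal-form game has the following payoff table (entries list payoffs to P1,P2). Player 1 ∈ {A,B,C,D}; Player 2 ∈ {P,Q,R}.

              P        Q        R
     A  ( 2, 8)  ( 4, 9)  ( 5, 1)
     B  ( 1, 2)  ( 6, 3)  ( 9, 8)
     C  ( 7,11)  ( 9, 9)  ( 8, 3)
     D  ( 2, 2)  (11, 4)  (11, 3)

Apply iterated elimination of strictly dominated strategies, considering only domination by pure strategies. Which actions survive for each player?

P1 drop A (C beats it: P:7>2 Q:9>4 R:8>5)
P1 drop B (D beats it: P:2>1 Q:11>6 R:11>9)
P2 drop R (Q beats it: C:9>3 D:4>3)
P1→{C,D} P2→{P,Q}

IESDS → P1:{C,D} P2:{P,Q}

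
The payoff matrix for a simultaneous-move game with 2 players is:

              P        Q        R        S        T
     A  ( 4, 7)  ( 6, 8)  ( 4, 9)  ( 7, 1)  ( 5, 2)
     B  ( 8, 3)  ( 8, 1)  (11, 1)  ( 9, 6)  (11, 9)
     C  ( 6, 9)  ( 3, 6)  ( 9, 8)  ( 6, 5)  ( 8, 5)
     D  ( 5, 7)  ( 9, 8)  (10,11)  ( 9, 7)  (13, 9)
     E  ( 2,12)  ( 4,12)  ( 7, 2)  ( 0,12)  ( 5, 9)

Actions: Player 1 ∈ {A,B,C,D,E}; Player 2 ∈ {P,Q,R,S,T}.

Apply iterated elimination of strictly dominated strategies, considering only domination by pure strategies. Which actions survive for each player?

Remaining: P1:{B,D} P2:{R,T}

P1 drop A (B beats it: P:8>4 Q:8>6 R:11>4 S:9>7 T:11>5)
P1 drop C (B beats it: P:8>6 Q:8>3 R:11>9 S:9>6 T:11>8)
P1 drop E (B beats it: P:8>2 Q:8>4 R:11>7 S:9>0 T:11>5)
P2 drop P (T beats it: B:9>3 D:9>7)
P2 drop Q (T beats it: B:9>1 D:9>8)
P2 drop S (T beats it: B:9>6 D:9>7)
P1→{B,D} P2→{R,T}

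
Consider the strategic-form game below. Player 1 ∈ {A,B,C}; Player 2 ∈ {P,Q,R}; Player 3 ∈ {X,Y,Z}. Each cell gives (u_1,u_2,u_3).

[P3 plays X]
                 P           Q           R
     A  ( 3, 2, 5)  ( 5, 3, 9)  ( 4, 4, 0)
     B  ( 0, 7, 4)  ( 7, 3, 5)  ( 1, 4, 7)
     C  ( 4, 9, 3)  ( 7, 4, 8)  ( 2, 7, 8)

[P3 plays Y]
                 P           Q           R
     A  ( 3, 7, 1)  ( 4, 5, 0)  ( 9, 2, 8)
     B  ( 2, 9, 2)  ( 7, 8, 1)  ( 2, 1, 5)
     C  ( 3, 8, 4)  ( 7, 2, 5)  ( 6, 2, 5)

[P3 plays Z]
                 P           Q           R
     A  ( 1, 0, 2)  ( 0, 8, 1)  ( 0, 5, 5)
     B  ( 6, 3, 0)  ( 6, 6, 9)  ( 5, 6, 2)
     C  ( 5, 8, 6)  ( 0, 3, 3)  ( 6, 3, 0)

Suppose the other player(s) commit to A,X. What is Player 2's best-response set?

u_2(P vs A,X) = 2
u_2(Q vs A,X) = 3
u_2(R vs A,X) = 4
max payoff 4 at {R}

P2 best: {R}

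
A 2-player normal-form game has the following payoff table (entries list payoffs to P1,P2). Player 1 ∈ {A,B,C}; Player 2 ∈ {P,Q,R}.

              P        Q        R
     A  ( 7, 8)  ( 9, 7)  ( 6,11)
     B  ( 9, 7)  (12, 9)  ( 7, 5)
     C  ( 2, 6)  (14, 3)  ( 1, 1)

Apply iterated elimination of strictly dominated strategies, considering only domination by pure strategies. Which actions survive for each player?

IESDS → P1:{B,C} P2:{P,Q}

P1 drop A (B beats it: P:9>7 Q:12>9 R:7>6)
P2 drop R (P beats it: B:7>5 C:6>1)
P1→{B,C} P2→{P,Q}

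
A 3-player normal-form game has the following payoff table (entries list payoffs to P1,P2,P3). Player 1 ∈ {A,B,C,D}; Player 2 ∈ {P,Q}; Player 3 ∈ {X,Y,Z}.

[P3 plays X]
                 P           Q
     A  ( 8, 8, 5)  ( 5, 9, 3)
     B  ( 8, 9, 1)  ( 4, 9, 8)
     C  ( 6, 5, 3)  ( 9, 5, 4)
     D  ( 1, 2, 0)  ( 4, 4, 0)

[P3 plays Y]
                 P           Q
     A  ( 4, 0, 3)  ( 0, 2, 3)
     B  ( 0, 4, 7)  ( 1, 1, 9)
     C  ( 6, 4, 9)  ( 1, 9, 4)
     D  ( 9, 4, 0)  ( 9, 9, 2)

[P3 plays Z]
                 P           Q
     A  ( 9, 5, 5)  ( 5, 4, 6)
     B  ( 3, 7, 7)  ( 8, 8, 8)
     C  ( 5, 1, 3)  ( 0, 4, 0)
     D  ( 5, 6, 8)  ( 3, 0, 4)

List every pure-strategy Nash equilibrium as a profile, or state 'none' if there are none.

(A,P,X): not NE [P2→Q gives 9>8]
(A,P,Y): not NE [P1→D gives 9>4; P2→Q gives 2>0; P3→Z gives 5>3]
(A,P,Z): NE
(A,Q,X): not NE [P1→C gives 9>5; P3→Z gives 6>3]
(A,Q,Y): not NE [P1→D gives 9>0; P3→Z gives 6>3]
(A,Q,Z): not NE [P1→B gives 8>5; P2→P gives 5>4]
(B,P,X): not NE [P3→Z gives 7>1]
(B,P,Y): not NE [P1→D gives 9>0]
(B,P,Z): not NE [P1→A gives 9>3; P2→Q gives 8>7]
(B,Q,X): not NE [P1→C gives 9>4; P3→Y gives 9>8]
(B,Q,Y): not NE [P1→D gives 9>1; P2→P gives 4>1]
(B,Q,Z): not NE [P3→Y gives 9>8]
(C,P,X): not NE [P1→B gives 8>6; P3→Y gives 9>3]
(C,P,Y): not NE [P1→D gives 9>6; P2→Q gives 9>4]
(C,P,Z): not NE [P1→A gives 9>5; P2→Q gives 4>1; P3→Y gives 9>3]
(C,Q,X): NE
(C,Q,Y): not NE [P1→D gives 9>1]
(C,Q,Z): not NE [P1→B gives 8>0; P3→Y gives 4>0]
(D,P,X): not NE [P1→B gives 8>1; P2→Q gives 4>2; P3→Z gives 8>0]
(D,P,Y): not NE [P2→Q gives 9>4; P3→Z gives 8>0]
(D,P,Z): not NE [P1→A gives 9>5]
(D,Q,X): not NE [P1→C gives 9>4; P3→Z gives 4>0]
(D,Q,Y): not NE [P3→Z gives 4>2]
(D,Q,Z): not NE [P1→B gives 8>3; P2→P gives 6>0]

NE set: (A,P,Z), (C,Q,X)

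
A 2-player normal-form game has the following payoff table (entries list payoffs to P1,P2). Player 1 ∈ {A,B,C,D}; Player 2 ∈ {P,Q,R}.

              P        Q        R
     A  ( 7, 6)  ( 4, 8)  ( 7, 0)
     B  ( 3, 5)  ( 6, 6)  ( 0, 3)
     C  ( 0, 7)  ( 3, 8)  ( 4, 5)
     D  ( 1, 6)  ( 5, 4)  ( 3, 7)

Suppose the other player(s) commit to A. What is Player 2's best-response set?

u_2(P vs A) = 6
u_2(Q vs A) = 8
u_2(R vs A) = 0
max payoff 8 at {Q}

P2 best: {Q}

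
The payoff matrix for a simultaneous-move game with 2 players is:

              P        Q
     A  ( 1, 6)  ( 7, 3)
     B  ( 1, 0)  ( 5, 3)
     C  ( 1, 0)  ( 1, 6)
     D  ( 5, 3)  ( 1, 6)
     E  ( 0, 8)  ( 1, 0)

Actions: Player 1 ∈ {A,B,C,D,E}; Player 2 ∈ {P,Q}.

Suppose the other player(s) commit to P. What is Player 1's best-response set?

P1 best: {D}

u_1(A vs P) = 1
u_1(B vs P) = 1
u_1(C vs P) = 1
u_1(D vs P) = 5
u_1(E vs P) = 0
max payoff 5 at {D}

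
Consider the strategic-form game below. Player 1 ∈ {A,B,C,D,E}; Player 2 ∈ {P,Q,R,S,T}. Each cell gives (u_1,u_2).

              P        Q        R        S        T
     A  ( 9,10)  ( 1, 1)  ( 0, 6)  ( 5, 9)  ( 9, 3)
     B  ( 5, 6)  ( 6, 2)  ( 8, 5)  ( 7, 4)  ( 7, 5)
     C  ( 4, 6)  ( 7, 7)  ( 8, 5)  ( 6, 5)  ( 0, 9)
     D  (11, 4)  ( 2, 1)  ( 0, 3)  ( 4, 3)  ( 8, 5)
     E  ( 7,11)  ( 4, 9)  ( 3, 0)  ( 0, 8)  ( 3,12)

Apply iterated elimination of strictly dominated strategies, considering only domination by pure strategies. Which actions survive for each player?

Remaining: P1:{A,D} P2:{P,T}

P2 drop Q (T beats it: A:3>1 B:5>2 C:9>7 D:5>1 E:12>9)
P2 drop R (P beats it: A:10>6 B:6>5 C:6>5 D:4>3 E:11>0)
P1 drop C (B beats it: P:5>4 S:7>6 T:7>0)
P1 drop E (A beats it: P:9>7 S:5>0 T:9>3)
P2 drop S (P beats it: A:10>9 B:6>4 D:4>3)
P1 drop B (A beats it: P:9>5 T:9>7)
P1→{A,D} P2→{P,T}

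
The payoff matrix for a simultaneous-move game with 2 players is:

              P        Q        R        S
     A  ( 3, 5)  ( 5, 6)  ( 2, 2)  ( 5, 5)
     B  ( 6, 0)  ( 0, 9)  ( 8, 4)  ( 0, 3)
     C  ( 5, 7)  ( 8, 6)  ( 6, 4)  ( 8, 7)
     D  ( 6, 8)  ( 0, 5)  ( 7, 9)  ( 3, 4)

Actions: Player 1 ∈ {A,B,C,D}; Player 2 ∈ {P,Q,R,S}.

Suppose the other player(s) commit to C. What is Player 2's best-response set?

u_2(P vs C) = 7
u_2(Q vs C) = 6
u_2(R vs C) = 4
u_2(S vs C) = 7
max payoff 7 at {P,S}

BR_2 = {P,S}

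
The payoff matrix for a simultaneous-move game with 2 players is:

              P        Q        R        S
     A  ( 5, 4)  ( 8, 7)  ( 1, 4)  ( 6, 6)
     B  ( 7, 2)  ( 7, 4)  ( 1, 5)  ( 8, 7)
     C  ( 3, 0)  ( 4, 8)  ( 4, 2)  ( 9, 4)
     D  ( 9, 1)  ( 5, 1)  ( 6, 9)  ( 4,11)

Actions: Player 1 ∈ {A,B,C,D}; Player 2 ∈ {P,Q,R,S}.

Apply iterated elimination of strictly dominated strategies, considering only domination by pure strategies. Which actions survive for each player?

Survivors P1:{A,B,C} P2:{Q,S}

P2 drop P (S beats it: A:6>4 B:7>2 C:4>0 D:11>1)
P2 drop R (S beats it: A:6>4 B:7>5 C:4>2 D:11>9)
P1 drop D (A beats it: Q:8>5 S:6>4)
P1→{A,B,C} P2→{Q,S}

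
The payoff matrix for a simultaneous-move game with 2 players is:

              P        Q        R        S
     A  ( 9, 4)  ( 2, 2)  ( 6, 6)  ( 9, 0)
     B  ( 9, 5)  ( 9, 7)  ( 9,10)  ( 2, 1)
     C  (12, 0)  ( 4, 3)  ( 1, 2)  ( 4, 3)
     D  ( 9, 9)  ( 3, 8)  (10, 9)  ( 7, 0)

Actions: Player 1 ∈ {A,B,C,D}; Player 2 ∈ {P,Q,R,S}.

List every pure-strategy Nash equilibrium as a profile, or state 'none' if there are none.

Nash profiles: (D,R)

(A,P): not NE [P1→C gives 12>9; P2→R gives 6>4]
(A,Q): not NE [P1→B gives 9>2; P2→R gives 6>2]
(A,R): not NE [P1→D gives 10>6]
(A,S): not NE [P2→R gives 6>0]
(B,P): not NE [P1→C gives 12>9; P2→R gives 10>5]
(B,Q): not NE [P2→R gives 10>7]
(B,R): not NE [P1→D gives 10>9]
(B,S): not NE [P1→A gives 9>2; P2→R gives 10>1]
(C,P): not NE [P2→S gives 3>0]
(C,Q): not NE [P1→B gives 9>4]
(C,R): not NE [P1→D gives 10>1; P2→S gives 3>2]
(C,S): not NE [P1→A gives 9>4]
(D,P): not NE [P1→C gives 12>9]
(D,Q): not NE [P1→B gives 9>3; P2→R gives 9>8]
(D,R): NE
(D,S): not NE [P1→A gives 9>7; P2→R gives 9>0]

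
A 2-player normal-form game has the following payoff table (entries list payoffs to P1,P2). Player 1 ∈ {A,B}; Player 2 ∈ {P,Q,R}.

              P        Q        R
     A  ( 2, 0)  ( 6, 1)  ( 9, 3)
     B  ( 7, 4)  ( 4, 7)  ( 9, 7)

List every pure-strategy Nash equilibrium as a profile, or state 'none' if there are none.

NE set: (A,R), (B,R)

(A,P): not NE [P1→B gives 7>2; P2→R gives 3>0]
(A,Q): not NE [P2→R gives 3>1]
(A,R): NE
(B,P): not NE [P2→R gives 7>4]
(B,Q): not NE [P1→A gives 6>4]
(B,R): NE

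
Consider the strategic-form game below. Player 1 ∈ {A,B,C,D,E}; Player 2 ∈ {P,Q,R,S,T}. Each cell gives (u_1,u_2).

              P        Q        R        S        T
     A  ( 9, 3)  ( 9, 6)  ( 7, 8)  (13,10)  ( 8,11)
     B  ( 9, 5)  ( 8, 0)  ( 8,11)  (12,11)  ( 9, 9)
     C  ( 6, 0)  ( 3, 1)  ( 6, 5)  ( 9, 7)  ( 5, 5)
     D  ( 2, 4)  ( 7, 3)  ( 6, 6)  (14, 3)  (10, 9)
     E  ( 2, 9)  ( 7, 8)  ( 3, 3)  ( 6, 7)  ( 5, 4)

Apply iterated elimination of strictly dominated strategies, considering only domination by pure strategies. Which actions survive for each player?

IESDS → P1:{A,B,D} P2:{R,S,T}

P1 drop C (A beats it: P:9>6 Q:9>3 R:7>6 S:13>9 T:8>5)
P1 drop E (A beats it: P:9>2 Q:9>7 R:7>3 S:13>6 T:8>5)
P2 drop P (R beats it: A:8>3 B:11>5 D:6>4)
P2 drop Q (R beats it: A:8>6 B:11>0 D:6>3)
P1→{A,B,D} P2→{R,S,T}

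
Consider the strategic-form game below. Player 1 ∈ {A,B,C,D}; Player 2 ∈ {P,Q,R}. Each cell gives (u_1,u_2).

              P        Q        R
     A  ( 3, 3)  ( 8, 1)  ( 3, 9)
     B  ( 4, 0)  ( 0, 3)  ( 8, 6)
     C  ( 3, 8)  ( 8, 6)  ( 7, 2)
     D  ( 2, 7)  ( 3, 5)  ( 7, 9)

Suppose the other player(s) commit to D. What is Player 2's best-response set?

argmax u_2 = {R}

u_2(P vs D) = 7
u_2(Q vs D) = 5
u_2(R vs D) = 9
max payoff 9 at {R}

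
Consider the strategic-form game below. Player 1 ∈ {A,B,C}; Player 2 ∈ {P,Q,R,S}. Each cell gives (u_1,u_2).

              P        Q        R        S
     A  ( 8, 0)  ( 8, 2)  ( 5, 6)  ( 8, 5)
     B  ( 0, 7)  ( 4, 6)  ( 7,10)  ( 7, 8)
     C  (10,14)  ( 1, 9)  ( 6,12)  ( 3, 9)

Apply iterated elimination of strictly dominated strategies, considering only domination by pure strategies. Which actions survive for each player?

Survivors P1:{B,C} P2:{P,R}

P2 drop Q (R beats it: A:6>2 B:10>6 C:12>9)
P2 drop S (R beats it: A:6>5 B:10>8 C:12>9)
P1 drop A (C beats it: P:10>8 R:6>5)
P1→{B,C} P2→{P,R}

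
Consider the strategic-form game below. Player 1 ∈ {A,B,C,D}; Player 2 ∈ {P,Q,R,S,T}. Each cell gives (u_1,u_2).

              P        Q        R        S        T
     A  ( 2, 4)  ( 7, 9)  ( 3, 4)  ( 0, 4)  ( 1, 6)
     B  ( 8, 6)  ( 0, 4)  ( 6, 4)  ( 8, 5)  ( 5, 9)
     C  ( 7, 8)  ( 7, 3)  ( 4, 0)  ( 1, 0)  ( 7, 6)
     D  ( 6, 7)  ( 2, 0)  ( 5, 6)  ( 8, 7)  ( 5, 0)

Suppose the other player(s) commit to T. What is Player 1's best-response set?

BR_1 = {C}

u_1(A vs T) = 1
u_1(B vs T) = 5
u_1(C vs T) = 7
u_1(D vs T) = 5
max payoff 7 at {C}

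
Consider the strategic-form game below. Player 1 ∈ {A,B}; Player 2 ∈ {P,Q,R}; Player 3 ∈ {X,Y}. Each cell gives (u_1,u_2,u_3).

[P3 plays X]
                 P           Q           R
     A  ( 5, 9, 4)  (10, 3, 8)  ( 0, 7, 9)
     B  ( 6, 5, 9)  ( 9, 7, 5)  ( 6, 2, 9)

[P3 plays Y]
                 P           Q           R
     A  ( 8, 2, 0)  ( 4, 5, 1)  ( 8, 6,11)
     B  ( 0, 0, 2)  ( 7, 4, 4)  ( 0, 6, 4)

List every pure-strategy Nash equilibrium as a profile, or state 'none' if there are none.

(A,P,X): not NE [P1→B gives 6>5]
(A,P,Y): not NE [P2→R gives 6>2; P3→X gives 4>0]
(A,Q,X): not NE [P2→P gives 9>3]
(A,Q,Y): not NE [P1→B gives 7>4; P2→R gives 6>5; P3→X gives 8>1]
(A,R,X): not NE [P1→B gives 6>0; P2→P gives 9>7; P3→Y gives 11>9]
(A,R,Y): NE
(B,P,X): not NE [P2→Q gives 7>5]
(B,P,Y): not NE [P1→A gives 8>0; P2→R gives 6>0; P3→X gives 9>2]
(B,Q,X): not NE [P1→A gives 10>9]
(B,Q,Y): not NE [P2→R gives 6>4; P3→X gives 5>4]
(B,R,X): not NE [P2→Q gives 7>2]
(B,R,Y): not NE [P1→A gives 8>0; P3→X gives 9>4]

Nash profiles: (A,R,Y)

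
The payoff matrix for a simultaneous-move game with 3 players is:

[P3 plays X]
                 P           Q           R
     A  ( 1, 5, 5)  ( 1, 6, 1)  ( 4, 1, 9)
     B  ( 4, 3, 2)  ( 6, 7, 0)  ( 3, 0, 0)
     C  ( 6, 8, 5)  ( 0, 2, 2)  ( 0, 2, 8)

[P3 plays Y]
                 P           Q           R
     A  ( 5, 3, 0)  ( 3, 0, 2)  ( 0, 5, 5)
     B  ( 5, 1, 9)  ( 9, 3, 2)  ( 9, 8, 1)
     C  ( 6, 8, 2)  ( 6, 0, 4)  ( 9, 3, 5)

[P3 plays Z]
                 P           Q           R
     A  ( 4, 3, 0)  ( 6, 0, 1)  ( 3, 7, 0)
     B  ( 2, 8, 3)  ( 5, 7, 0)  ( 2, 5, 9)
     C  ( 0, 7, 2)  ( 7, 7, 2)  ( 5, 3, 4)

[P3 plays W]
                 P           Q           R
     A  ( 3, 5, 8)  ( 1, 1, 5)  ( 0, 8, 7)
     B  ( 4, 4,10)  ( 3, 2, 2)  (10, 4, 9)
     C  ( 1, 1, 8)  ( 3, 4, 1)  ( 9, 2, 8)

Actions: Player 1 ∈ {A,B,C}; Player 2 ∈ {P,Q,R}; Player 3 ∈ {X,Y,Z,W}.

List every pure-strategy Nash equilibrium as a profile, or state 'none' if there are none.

(A,P,X): not NE [P1→C gives 6>1; P2→Q gives 6>5; P3→W gives 8>5]
(A,P,Y): not NE [P1→C gives 6>5; P2→R gives 5>3; P3→W gives 8>0]
(A,P,Z): not NE [P2→R gives 7>3; P3→W gives 8>0]
(A,P,W): not NE [P1→B gives 4>3; P2→R gives 8>5]
(A,Q,X): not NE [P1→B gives 6>1; P3→W gives 5>1]
(A,Q,Y): not NE [P1→B gives 9>3; P2→R gives 5>0; P3→W gives 5>2]
(A,Q,Z): not NE [P1→C gives 7>6; P2→R gives 7>0; P3→W gives 5>1]
(A,Q,W): not NE [P1→C gives 3>1; P2→R gives 8>1]
(A,R,X): not NE [P2→Q gives 6>1]
(A,R,Y): not NE [P1→C gives 9>0; P3→X gives 9>5]
(A,R,Z): not NE [P1→C gives 5>3; P3→X gives 9>0]
(A,R,W): not NE [P1→B gives 10>0; P3→X gives 9>7]
(B,P,X): not NE [P1→C gives 6>4; P2→Q gives 7>3; P3→W gives 10>2]
(B,P,Y): not NE [P1→C gives 6>5; P2→R gives 8>1; P3→W gives 10>9]
(B,P,Z): not NE [P1→A gives 4>2; P3→W gives 10>3]
(B,P,W): NE
(B,Q,X): not NE [P3→W gives 2>0]
(B,Q,Y): not NE [P2→R gives 8>3]
(B,Q,Z): not NE [P1→C gives 7>5; P2→P gives 8>7; P3→W gives 2>0]
(B,Q,W): not NE [P2→R gives 4>2]
(B,R,X): not NE [P1→A gives 4>3; P2→Q gives 7>0; P3→W gives 9>0]
(B,R,Y): not NE [P3→W gives 9>1]
(B,R,Z): not NE [P1→C gives 5>2; P2→P gives 8>5]
(B,R,W): NE
(C,P,X): not NE [P3→W gives 8>5]
(C,P,Y): not NE [P3→W gives 8>2]
(C,P,Z): not NE [P1→A gives 4>0; P3→W gives 8>2]
(C,P,W): not NE [P1→B gives 4>1; P2→Q gives 4>1]
(C,Q,X): not NE [P1→B gives 6>0; P2→P gives 8>2; P3→Y gives 4>2]
(C,Q,Y): not NE [P1→B gives 9>6; P2→P gives 8>0]
(C,Q,Z): not NE [P3→Y gives 4>2]
(C,Q,W): not NE [P3→Y gives 4>1]
(C,R,X): not NE [P1→A gives 4>0; P2→P gives 8>2]
(C,R,Y): not NE [P2→P gives 8>3; P3→W gives 8>5]
(C,R,Z): not NE [P2→Q gives 7>3; P3→W gives 8>4]
(C,R,W): not NE [P1→B gives 10>9; P2→Q gives 4>2]

PSNE = {(B,P,W), (B,R,W)}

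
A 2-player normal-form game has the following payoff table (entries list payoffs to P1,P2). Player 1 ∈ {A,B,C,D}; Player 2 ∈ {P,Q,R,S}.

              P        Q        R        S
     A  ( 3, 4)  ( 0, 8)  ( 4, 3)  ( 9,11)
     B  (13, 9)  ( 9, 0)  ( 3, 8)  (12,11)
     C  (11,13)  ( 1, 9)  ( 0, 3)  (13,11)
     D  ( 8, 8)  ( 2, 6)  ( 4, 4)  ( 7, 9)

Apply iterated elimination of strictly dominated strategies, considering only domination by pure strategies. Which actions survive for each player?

P2 drop Q (S beats it: A:11>8 B:11>0 C:11>9 D:9>6)
P2 drop R (P beats it: A:4>3 B:9>8 C:13>3 D:8>4)
P1 drop A (B beats it: P:13>3 S:12>9)
P1 drop D (B beats it: P:13>8 S:12>7)
P1→{B,C} P2→{P,S}

IESDS → P1:{B,C} P2:{P,S}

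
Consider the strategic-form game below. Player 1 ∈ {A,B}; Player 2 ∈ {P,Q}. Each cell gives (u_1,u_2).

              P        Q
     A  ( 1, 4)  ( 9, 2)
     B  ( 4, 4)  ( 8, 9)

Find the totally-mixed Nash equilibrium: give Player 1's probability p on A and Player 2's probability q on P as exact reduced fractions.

P1 indiff ⇒ q·1+(1-q)·9 = q·4+(1-q)·8 ⇒ q(-3) = (1-q)(-1) ⇒ q = 1/4
P2 indiff ⇒ p·4+(1-p)·4 = p·2+(1-p)·9 ⇒ p(2) = (1-p)(5) ⇒ p = 5/7

P1 mixes 5/7 on A; P2 mixes 1/4 on P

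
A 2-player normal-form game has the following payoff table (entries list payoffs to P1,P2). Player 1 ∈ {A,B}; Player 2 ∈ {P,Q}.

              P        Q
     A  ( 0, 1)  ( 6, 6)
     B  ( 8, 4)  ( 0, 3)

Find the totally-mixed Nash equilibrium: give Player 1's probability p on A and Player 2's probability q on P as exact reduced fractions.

P1 indiff ⇒ q·0+(1-q)·6 = q·8+(1-q)·0 ⇒ q(-8) = (1-q)(-6) ⇒ q = 3/7
P2 indiff ⇒ p·1+(1-p)·4 = p·6+(1-p)·3 ⇒ p(-5) = (1-p)(-1) ⇒ p = 1/6

P1 mixes 1/6 on A; P2 mixes 3/7 on P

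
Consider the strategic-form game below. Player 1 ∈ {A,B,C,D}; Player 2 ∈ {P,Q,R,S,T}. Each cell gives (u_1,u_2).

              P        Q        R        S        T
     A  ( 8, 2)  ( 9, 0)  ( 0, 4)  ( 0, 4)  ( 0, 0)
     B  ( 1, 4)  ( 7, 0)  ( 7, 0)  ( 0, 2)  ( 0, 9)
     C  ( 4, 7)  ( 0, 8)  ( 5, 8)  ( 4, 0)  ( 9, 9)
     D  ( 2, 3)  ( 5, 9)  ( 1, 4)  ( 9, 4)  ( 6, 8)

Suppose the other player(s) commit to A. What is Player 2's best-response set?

argmax u_2 = {R,S}

u_2(P vs A) = 2
u_2(Q vs A) = 0
u_2(R vs A) = 4
u_2(S vs A) = 4
u_2(T vs A) = 0
max payoff 4 at {R,S}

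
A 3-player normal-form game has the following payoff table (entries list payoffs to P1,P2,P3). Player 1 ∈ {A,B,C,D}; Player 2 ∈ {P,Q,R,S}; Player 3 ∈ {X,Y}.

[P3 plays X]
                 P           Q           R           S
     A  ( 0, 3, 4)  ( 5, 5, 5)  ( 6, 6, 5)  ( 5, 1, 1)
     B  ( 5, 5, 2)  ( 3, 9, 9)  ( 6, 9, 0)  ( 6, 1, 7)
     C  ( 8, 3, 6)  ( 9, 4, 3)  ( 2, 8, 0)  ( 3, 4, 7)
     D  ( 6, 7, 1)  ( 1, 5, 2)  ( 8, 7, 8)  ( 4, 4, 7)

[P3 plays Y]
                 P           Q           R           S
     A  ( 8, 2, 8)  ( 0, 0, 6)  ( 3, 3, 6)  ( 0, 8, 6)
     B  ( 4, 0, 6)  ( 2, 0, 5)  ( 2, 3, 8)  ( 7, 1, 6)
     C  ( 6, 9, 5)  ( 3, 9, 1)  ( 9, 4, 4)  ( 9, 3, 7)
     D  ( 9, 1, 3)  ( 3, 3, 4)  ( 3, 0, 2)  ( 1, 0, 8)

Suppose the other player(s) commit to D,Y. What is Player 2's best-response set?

argmax u_2 = {Q}

u_2(P vs D,Y) = 1
u_2(Q vs D,Y) = 3
u_2(R vs D,Y) = 0
u_2(S vs D,Y) = 0
max payoff 3 at {Q}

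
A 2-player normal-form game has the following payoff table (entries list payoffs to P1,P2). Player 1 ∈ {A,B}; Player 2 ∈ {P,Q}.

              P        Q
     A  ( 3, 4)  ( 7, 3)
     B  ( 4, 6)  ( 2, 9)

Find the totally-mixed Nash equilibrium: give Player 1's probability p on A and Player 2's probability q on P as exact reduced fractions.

P1 indiff ⇒ q·3+(1-q)·7 = q·4+(1-q)·2 ⇒ q(-1) = (1-q)(-5) ⇒ q = 5/6
P2 indiff ⇒ p·4+(1-p)·6 = p·3+(1-p)·9 ⇒ p(1) = (1-p)(3) ⇒ p = 3/4

p=3/4, q=5/6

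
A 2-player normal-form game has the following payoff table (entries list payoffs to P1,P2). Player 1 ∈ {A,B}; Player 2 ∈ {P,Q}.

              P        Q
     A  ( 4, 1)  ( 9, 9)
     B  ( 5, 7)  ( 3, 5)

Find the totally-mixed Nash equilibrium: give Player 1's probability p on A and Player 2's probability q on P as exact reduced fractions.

P1 indiff ⇒ q·4+(1-q)·9 = q·5+(1-q)·3 ⇒ q(-1) = (1-q)(-6) ⇒ q = 6/7
P2 indiff ⇒ p·1+(1-p)·7 = p·9+(1-p)·5 ⇒ p(-8) = (1-p)(-2) ⇒ p = 1/5

p=1/5, q=6/7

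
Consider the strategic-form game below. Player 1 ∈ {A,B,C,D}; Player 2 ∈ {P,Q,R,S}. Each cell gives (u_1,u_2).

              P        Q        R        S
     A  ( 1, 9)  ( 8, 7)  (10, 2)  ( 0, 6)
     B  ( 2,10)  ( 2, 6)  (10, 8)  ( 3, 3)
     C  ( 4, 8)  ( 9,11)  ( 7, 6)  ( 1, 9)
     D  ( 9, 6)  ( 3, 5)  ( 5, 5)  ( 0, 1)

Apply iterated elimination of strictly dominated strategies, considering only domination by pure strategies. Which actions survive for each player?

P2 drop R (P beats it: A:9>2 B:10>8 C:8>6 D:6>5)
P1 drop A (C beats it: P:4>1 Q:9>8 S:1>0)
P2 drop S (Q beats it: B:6>3 C:11>9 D:5>1)
P1 drop B (C beats it: P:4>2 Q:9>2)
P1→{C,D} P2→{P,Q}

IESDS → P1:{C,D} P2:{P,Q}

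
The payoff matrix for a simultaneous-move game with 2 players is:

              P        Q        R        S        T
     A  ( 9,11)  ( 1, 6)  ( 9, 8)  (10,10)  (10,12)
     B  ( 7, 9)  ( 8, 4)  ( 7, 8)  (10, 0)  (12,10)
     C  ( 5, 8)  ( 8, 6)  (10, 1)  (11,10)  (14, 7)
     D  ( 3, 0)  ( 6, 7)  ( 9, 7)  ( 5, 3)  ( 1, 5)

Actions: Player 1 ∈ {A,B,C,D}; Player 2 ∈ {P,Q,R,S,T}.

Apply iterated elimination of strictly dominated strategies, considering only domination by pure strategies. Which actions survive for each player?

IESDS → P1:{A,B,C} P2:{P,S,T}

P1 drop D (C beats it: P:5>3 Q:8>6 R:10>9 S:11>5 T:14>1)
P2 drop Q (P beats it: A:11>6 B:9>4 C:8>6)
P2 drop R (P beats it: A:11>8 B:9>8 C:8>1)
P1→{A,B,C} P2→{P,S,T}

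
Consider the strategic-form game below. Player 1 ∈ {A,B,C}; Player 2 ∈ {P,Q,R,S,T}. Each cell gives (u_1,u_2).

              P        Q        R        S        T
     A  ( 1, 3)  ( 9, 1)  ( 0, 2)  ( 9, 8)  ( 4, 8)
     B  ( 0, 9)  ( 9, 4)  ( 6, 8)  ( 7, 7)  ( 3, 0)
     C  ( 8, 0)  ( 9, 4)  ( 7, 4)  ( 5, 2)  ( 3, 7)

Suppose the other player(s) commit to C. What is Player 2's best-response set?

BR_2 = {T}

u_2(P vs C) = 0
u_2(Q vs C) = 4
u_2(R vs C) = 4
u_2(S vs C) = 2
u_2(T vs C) = 7
max payoff 7 at {T}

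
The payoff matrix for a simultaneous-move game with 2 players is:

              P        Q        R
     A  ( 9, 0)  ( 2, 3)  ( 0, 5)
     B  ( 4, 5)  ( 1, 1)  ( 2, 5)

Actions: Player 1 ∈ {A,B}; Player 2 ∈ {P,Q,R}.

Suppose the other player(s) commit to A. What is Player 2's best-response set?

argmax u_2 = {R}

u_2(P vs A) = 0
u_2(Q vs A) = 3
u_2(R vs A) = 5
max payoff 5 at {R}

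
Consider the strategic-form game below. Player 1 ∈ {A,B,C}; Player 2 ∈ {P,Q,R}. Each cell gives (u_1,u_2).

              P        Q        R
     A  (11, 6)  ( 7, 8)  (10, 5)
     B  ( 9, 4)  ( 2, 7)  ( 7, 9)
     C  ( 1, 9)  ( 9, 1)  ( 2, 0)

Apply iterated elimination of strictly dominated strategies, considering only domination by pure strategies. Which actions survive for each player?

Survivors P1:{A,C} P2:{P,Q}

P1 drop B (A beats it: P:11>9 Q:7>2 R:10>7)
P2 drop R (P beats it: A:6>5 C:9>0)
P1→{A,C} P2→{P,Q}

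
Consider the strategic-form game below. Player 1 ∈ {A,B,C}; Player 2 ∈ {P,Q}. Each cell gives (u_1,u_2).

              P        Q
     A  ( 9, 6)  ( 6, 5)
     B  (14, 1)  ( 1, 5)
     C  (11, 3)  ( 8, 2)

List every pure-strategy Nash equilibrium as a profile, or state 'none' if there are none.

PSNE: ∅

(A,P): not NE [P1→B gives 14>9]
(A,Q): not NE [P1→C gives 8>6; P2→P gives 6>5]
(B,P): not NE [P2→Q gives 5>1]
(B,Q): not NE [P1→C gives 8>1]
(C,P): not NE [P1→B gives 14>11]
(C,Q): not NE [P2→P gives 3>2]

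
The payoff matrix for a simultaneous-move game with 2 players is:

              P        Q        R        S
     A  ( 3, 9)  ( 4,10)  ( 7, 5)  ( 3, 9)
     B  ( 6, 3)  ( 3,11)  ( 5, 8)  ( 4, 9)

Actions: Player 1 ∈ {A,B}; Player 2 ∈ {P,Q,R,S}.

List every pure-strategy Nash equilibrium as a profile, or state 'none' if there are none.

PSNE = {(A,Q)}

(A,P): not NE [P1→B gives 6>3; P2→Q gives 10>9]
(A,Q): NE
(A,R): not NE [P2→Q gives 10>5]
(A,S): not NE [P1→B gives 4>3; P2→Q gives 10>9]
(B,P): not NE [P2→Q gives 11>3]
(B,Q): not NE [P1→A gives 4>3]
(B,R): not NE [P1→A gives 7>5; P2→Q gives 11>8]
(B,S): not NE [P2→Q gives 11>9]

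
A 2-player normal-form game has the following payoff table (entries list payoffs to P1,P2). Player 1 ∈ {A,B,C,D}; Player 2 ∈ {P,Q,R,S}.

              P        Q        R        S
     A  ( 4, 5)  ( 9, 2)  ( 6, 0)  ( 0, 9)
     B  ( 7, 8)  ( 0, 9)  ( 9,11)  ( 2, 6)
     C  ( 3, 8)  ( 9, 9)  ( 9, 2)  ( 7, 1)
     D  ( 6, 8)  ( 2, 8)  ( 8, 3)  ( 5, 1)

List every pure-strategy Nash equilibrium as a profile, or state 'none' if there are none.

PSNE = {(B,R), (C,Q)}

(A,P): not NE [P1→B gives 7>4; P2→S gives 9>5]
(A,Q): not NE [P2→S gives 9>2]
(A,R): not NE [P1→C gives 9>6; P2→S gives 9>0]
(A,S): not NE [P1→C gives 7>0]
(B,P): not NE [P2→R gives 11>8]
(B,Q): not NE [P1→C gives 9>0; P2→R gives 11>9]
(B,R): NE
(B,S): not NE [P1→C gives 7>2; P2→R gives 11>6]
(C,P): not NE [P1→B gives 7>3; P2→Q gives 9>8]
(C,Q): NE
(C,R): not NE [P2→Q gives 9>2]
(C,S): not NE [P2→Q gives 9>1]
(D,P): not NE [P1→B gives 7>6]
(D,Q): not NE [P1→C gives 9>2]
(D,R): not NE [P1→C gives 9>8; P2→Q gives 8>3]
(D,S): not NE [P1→C gives 7>5; P2→Q gives 8>1]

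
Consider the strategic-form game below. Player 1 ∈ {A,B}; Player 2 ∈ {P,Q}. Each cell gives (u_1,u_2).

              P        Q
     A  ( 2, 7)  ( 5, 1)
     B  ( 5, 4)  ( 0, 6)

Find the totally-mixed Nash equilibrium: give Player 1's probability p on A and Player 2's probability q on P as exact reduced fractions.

P1 indiff ⇒ q·2+(1-q)·5 = q·5+(1-q)·0 ⇒ q(-3) = (1-q)(-5) ⇒ q = 5/8
P2 indiff ⇒ p·7+(1-p)·4 = p·1+(1-p)·6 ⇒ p(6) = (1-p)(2) ⇒ p = 1/4

(p,q) = (1/4, 5/8)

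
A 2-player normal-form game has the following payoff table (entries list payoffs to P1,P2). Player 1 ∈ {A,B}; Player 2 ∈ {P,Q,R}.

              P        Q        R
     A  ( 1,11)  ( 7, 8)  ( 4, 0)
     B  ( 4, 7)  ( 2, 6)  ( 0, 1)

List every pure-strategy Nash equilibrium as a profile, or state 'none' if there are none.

NE set: (B,P)

(A,P): not NE [P1→B gives 4>1]
(A,Q): not NE [P2→P gives 11>8]
(A,R): not NE [P2→P gives 11>0]
(B,P): NE
(B,Q): not NE [P1→A gives 7>2; P2→P gives 7>6]
(B,R): not NE [P1→A gives 4>0; P2→P gives 7>1]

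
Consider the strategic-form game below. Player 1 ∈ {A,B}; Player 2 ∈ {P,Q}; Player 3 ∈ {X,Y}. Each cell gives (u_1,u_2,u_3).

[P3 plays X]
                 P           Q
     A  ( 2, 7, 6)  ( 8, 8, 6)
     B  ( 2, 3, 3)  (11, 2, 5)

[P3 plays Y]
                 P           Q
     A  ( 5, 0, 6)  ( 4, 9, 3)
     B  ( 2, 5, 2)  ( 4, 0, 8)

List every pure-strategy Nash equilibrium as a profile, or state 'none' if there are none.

(A,P,X): not NE [P2→Q gives 8>7]
(A,P,Y): not NE [P2→Q gives 9>0]
(A,Q,X): not NE [P1→B gives 11>8]
(A,Q,Y): not NE [P3→X gives 6>3]
(B,P,X): NE
(B,P,Y): not NE [P1→A gives 5>2; P3→X gives 3>2]
(B,Q,X): not NE [P2→P gives 3>2; P3→Y gives 8>5]
(B,Q,Y): not NE [P2→P gives 5>0]

Nash profiles: (B,P,X)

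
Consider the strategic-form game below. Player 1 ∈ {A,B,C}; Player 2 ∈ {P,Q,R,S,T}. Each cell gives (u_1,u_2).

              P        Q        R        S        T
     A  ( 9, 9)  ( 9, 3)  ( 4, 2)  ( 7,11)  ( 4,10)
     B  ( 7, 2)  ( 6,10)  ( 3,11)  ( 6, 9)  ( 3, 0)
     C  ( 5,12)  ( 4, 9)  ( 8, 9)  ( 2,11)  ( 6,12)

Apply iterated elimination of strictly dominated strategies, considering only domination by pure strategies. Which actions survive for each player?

Remaining: P1:{A,C} P2:{P,S,T}

P1 drop B (A beats it: P:9>7 Q:9>6 R:4>3 S:7>6 T:4>3)
P2 drop Q (P beats it: A:9>3 C:12>9)
P2 drop R (P beats it: A:9>2 C:12>9)
P1→{A,C} P2→{P,S,T}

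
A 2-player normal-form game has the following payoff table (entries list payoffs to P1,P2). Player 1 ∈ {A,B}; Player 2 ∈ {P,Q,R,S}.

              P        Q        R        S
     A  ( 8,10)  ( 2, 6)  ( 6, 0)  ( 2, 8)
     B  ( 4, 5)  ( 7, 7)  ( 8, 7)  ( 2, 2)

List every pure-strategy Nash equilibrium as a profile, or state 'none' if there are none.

NE set: (A,P), (B,Q), (B,R)

(A,P): NE
(A,Q): not NE [P1→B gives 7>2; P2→P gives 10>6]
(A,R): not NE [P1→B gives 8>6; P2→P gives 10>0]
(A,S): not NE [P2→P gives 10>8]
(B,P): not NE [P1→A gives 8>4; P2→R gives 7>5]
(B,Q): NE
(B,R): NE
(B,S): not NE [P2→R gives 7>2]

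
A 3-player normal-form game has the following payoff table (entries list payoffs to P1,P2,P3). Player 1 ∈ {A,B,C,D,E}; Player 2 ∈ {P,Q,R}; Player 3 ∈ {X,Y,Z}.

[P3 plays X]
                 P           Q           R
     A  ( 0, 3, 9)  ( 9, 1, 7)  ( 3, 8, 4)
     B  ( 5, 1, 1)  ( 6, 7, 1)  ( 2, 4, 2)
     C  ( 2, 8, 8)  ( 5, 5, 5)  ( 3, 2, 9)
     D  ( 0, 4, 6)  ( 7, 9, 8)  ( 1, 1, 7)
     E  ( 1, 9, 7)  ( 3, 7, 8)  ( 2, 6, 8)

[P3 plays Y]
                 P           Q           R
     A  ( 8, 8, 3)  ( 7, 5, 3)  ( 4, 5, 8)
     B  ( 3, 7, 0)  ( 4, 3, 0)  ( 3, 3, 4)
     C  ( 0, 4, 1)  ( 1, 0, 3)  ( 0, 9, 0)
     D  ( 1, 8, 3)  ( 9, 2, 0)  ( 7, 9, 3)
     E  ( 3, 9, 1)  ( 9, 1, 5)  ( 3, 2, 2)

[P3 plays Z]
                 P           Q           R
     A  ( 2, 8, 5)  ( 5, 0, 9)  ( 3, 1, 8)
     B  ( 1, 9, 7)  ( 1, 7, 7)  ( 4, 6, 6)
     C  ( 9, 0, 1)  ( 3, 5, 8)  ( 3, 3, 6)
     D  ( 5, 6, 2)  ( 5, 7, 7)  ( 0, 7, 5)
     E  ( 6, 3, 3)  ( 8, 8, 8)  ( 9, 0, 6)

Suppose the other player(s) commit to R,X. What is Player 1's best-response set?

u_1(A vs R,X) = 3
u_1(B vs R,X) = 2
u_1(C vs R,X) = 3
u_1(D vs R,X) = 1
u_1(E vs R,X) = 2
max payoff 3 at {A,C}

argmax u_1 = {A,C}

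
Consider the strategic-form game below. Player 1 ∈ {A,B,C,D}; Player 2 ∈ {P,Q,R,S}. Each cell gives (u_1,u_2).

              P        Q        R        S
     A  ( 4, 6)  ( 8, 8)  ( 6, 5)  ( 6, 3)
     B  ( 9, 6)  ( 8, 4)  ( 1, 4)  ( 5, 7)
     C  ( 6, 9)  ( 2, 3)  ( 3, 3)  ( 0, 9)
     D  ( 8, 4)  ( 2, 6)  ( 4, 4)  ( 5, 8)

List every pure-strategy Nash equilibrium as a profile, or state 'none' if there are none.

NE set: (A,Q)

(A,P): not NE [P1→B gives 9>4; P2→Q gives 8>6]
(A,Q): NE
(A,R): not NE [P2→Q gives 8>5]
(A,S): not NE [P2→Q gives 8>3]
(B,P): not NE [P2→S gives 7>6]
(B,Q): not NE [P2→S gives 7>4]
(B,R): not NE [P1→A gives 6>1; P2→S gives 7>4]
(B,S): not NE [P1→A gives 6>5]
(C,P): not NE [P1→B gives 9>6]
(C,Q): not NE [P1→B gives 8>2; P2→S gives 9>3]
(C,R): not NE [P1→A gives 6>3; P2→S gives 9>3]
(C,S): not NE [P1→A gives 6>0]
(D,P): not NE [P1→B gives 9>8; P2→S gives 8>4]
(D,Q): not NE [P1→B gives 8>2; P2→S gives 8>6]
(D,R): not NE [P1→A gives 6>4; P2→S gives 8>4]
(D,S): not NE [P1→A gives 6>5]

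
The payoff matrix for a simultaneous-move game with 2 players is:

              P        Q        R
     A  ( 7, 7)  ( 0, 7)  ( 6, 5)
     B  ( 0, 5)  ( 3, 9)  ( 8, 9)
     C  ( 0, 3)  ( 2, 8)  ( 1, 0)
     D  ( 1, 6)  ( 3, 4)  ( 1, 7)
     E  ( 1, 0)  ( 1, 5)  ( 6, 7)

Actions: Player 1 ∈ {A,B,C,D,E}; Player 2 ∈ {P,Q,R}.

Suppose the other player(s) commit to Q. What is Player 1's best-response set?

u_1(A vs Q) = 0
u_1(B vs Q) = 3
u_1(C vs Q) = 2
u_1(D vs Q) = 3
u_1(E vs Q) = 1
max payoff 3 at {B,D}

argmax u_1 = {B,D}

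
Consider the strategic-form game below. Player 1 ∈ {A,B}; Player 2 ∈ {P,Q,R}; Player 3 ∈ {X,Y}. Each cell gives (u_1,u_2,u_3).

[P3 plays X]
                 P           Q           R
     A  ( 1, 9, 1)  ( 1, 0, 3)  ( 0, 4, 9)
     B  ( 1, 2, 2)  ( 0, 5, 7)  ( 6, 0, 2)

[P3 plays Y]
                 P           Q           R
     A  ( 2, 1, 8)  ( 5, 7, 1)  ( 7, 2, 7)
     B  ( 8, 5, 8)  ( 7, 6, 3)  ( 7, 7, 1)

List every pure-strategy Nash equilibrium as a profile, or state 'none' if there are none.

Equilibria: none

(A,P,X): not NE [P3→Y gives 8>1]
(A,P,Y): not NE [P1→B gives 8>2; P2→Q gives 7>1]
(A,Q,X): not NE [P2→P gives 9>0]
(A,Q,Y): not NE [P1→B gives 7>5; P3→X gives 3>1]
(A,R,X): not NE [P1→B gives 6>0; P2→P gives 9>4]
(A,R,Y): not NE [P2→Q gives 7>2; P3→X gives 9>7]
(B,P,X): not NE [P2→Q gives 5>2; P3→Y gives 8>2]
(B,P,Y): not NE [P2→R gives 7>5]
(B,Q,X): not NE [P1→A gives 1>0]
(B,Q,Y): not NE [P2→R gives 7>6; P3→X gives 7>3]
(B,R,X): not NE [P2→Q gives 5>0]
(B,R,Y): not NE [P3→X gives 2>1]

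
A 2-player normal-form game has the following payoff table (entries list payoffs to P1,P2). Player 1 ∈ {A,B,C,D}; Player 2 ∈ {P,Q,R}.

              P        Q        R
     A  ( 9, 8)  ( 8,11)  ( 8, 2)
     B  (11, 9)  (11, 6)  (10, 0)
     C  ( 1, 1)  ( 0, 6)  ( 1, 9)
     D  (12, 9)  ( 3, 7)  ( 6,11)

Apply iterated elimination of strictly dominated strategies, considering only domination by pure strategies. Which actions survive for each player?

P1 drop A (B beats it: P:11>9 Q:11>8 R:10>8)
P1 drop C (B beats it: P:11>1 Q:11>0 R:10>1)
P2 drop Q (P beats it: B:9>6 D:9>7)
P1→{B,D} P2→{P,R}

IESDS → P1:{B,D} P2:{P,R}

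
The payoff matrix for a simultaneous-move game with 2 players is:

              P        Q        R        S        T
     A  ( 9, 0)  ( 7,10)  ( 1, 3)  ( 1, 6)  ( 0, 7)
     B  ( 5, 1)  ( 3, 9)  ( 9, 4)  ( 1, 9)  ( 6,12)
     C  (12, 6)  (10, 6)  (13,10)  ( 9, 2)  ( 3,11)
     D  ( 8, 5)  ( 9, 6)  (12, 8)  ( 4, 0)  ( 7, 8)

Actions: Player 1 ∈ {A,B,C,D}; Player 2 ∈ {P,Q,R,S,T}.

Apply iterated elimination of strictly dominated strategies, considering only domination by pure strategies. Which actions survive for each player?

P1 drop A (C beats it: P:12>9 Q:10>7 R:13>1 S:9>1 T:3>0)
P1 drop B (D beats it: P:8>5 Q:9>3 R:12>9 S:4>1 T:7>6)
P2 drop P (R beats it: C:10>6 D:8>5)
P2 drop Q (R beats it: C:10>6 D:8>6)
P2 drop S (R beats it: C:10>2 D:8>0)
P1→{C,D} P2→{R,T}

Remaining: P1:{C,D} P2:{R,T}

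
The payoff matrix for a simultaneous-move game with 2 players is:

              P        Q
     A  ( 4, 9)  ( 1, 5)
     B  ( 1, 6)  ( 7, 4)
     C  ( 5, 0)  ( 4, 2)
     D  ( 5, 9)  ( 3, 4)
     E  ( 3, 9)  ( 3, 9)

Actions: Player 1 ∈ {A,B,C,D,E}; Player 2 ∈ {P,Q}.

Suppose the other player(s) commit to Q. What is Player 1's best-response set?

argmax u_1 = {B}

u_1(A vs Q) = 1
u_1(B vs Q) = 7
u_1(C vs Q) = 4
u_1(D vs Q) = 3
u_1(E vs Q) = 3
max payoff 7 at {B}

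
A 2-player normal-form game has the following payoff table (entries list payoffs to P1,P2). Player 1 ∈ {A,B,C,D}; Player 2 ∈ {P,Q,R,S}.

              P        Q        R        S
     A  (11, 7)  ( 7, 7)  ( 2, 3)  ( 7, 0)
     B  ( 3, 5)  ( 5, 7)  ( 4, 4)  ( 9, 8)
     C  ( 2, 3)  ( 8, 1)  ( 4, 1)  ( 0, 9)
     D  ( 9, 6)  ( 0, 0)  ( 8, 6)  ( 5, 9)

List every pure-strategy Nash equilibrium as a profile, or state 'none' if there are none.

(A,P): NE
(A,Q): not NE [P1→C gives 8>7]
(A,R): not NE [P1→D gives 8>2; P2→Q gives 7>3]
(A,S): not NE [P1→B gives 9>7; P2→Q gives 7>0]
(B,P): not NE [P1→A gives 11>3; P2→S gives 8>5]
(B,Q): not NE [P1→C gives 8>5; P2→S gives 8>7]
(B,R): not NE [P1→D gives 8>4; P2→S gives 8>4]
(B,S): NE
(C,P): not NE [P1→A gives 11>2; P2→S gives 9>3]
(C,Q): not NE [P2→S gives 9>1]
(C,R): not NE [P1→D gives 8>4; P2→S gives 9>1]
(C,S): not NE [P1→B gives 9>0]
(D,P): not NE [P1→A gives 11>9; P2→S gives 9>6]
(D,Q): not NE [P1→C gives 8>0; P2→S gives 9>0]
(D,R): not NE [P2→S gives 9>6]
(D,S): not NE [P1→B gives 9>5]

NE set: (A,P), (B,S)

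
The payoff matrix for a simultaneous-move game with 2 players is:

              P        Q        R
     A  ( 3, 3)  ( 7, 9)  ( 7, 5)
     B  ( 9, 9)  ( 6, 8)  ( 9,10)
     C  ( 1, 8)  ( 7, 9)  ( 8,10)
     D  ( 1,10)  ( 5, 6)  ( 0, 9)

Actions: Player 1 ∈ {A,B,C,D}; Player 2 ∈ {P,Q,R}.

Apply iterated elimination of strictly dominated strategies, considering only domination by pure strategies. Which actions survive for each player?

Remaining: P1:{A,B,C} P2:{Q,R}

P1 drop D (A beats it: P:3>1 Q:7>5 R:7>0)
P2 drop P (R beats it: A:5>3 B:10>9 C:10>8)
P1→{A,B,C} P2→{Q,R}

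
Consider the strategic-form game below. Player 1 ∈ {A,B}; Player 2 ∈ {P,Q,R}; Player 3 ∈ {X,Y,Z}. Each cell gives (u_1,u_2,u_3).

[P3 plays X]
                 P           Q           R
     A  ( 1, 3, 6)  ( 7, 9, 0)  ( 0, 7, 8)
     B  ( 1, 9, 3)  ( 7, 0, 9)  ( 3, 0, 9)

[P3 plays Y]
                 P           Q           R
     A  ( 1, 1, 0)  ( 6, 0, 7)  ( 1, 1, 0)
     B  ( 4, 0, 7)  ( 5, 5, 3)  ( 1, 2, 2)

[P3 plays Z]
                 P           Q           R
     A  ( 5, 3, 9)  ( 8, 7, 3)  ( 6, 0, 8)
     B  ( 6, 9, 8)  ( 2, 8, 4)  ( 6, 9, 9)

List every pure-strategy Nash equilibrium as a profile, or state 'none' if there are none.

Nash profiles: (B,P,Z), (B,R,Z)

(A,P,X): not NE [P2→Q gives 9>3; P3→Z gives 9>6]
(A,P,Y): not NE [P1→B gives 4>1; P3→Z gives 9>0]
(A,P,Z): not NE [P1→B gives 6>5; P2→Q gives 7>3]
(A,Q,X): not NE [P3→Y gives 7>0]
(A,Q,Y): not NE [P2→R gives 1>0]
(A,Q,Z): not NE [P3→Y gives 7>3]
(A,R,X): not NE [P1→B gives 3>0; P2→Q gives 9>7]
(A,R,Y): not NE [P3→Z gives 8>0]
(A,R,Z): not NE [P2→Q gives 7>0]
(B,P,X): not NE [P3→Z gives 8>3]
(B,P,Y): not NE [P2→Q gives 5>0; P3→Z gives 8>7]
(B,P,Z): NE
(B,Q,X): not NE [P2→P gives 9>0]
(B,Q,Y): not NE [P1→A gives 6>5; P3→X gives 9>3]
(B,Q,Z): not NE [P1→A gives 8>2; P2→R gives 9>8; P3→X gives 9>4]
(B,R,X): not NE [P2→P gives 9>0]
(B,R,Y): not NE [P2→Q gives 5>2; P3→Z gives 9>2]
(B,R,Z): NE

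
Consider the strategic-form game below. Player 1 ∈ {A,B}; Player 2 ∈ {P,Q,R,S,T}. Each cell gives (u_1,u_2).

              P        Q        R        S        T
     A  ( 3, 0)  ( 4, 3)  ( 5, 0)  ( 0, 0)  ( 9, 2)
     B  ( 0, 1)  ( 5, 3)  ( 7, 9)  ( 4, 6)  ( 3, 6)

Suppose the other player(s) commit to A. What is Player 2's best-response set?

u_2(P vs A) = 0
u_2(Q vs A) = 3
u_2(R vs A) = 0
u_2(S vs A) = 0
u_2(T vs A) = 2
max payoff 3 at {Q}

P2 best: {Q}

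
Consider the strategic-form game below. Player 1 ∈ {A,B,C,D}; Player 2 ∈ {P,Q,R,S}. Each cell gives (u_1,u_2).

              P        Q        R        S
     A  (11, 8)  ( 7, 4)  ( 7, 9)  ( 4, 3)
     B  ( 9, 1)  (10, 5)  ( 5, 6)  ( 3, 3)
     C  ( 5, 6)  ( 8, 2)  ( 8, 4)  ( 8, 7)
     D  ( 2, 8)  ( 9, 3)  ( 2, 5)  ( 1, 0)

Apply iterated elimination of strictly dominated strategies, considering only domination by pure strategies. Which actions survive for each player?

P1 drop D (B beats it: P:9>2 Q:10>9 R:5>2 S:3>1)
P2 drop Q (R beats it: A:9>4 B:6>5 C:4>2)
P1 drop B (A beats it: P:11>9 R:7>5 S:4>3)
P1→{A,C} P2→{P,R,S}

IESDS → P1:{A,C} P2:{P,R,S}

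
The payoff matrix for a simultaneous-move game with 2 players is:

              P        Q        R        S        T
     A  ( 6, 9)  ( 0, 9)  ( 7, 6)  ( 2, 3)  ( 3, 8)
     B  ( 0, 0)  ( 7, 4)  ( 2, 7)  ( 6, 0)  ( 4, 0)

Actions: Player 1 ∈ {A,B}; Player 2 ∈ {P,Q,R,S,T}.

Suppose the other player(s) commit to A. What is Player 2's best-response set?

P2 best: {P,Q}

u_2(P vs A) = 9
u_2(Q vs A) = 9
u_2(R vs A) = 6
u_2(S vs A) = 3
u_2(T vs A) = 8
max payoff 9 at {P,Q}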